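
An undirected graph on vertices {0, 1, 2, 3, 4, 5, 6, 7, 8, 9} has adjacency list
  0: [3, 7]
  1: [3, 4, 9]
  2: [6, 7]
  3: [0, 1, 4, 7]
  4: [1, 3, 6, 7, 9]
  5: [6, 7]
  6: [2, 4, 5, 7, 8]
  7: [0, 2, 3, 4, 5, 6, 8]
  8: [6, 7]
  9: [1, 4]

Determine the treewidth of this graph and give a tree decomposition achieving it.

Treewidth 2.
One optimal decomposition is:
Bags: B1 = {6, 7, 8}  B2 = {5, 6, 7}  B3 = {4, 6, 7}  B4 = {2, 6, 7}  B5 = {3, 4, 7}  B6 = {1, 3, 4}  B7 = {1, 4, 9}  B8 = {0, 3, 7}
Tree: B1–B2, B2–B3, B1–B4, B3–B5, B5–B6, B6–B7, B5–B8

Each bag holds 3 vertices, so the decomposition has width 2, which upper-bounds the treewidth. Conversely, {1, 4, 9} is a clique of size 3, and the vertices of any clique must share a bag in every tree decomposition; so some bag has ≥ 3 vertices and tw(G) ≥ 2. The upper and lower bounds meet at 2, so that is the treewidth.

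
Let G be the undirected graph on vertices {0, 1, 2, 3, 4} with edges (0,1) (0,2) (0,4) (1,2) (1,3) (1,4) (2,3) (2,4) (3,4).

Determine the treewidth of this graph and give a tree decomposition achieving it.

Treewidth 3.
One such decomposition:
Bags: B1 = {0, 1, 2, 4}  B2 = {1, 2, 3, 4}
Tree: B1–B2

The largest bag has 4 vertices, giving width 3; this decomposition certifies tw(G) ≤ 3. Conversely, {0, 1, 2, 4} is a clique of size 4, and the vertices of any clique must share a bag in every tree decomposition; so some bag has ≥ 4 vertices and tw(G) ≥ 3. The upper and lower bounds meet at 3, so that is the treewidth.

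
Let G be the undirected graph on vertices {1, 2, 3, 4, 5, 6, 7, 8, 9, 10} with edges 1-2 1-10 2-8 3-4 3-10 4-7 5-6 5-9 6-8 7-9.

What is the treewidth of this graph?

A width-2 tree decomposition is:
Bags: B1 = {2, 6, 8}  B2 = {2, 5, 6}  B3 = {2, 5, 9}  B4 = {2, 7, 9}  B5 = {2, 4, 7}  B6 = {2, 3, 4}  B7 = {2, 3, 10}  B8 = {1, 2, 10}
Tree: B1–B2, B2–B3, B3–B4, B4–B5, B5–B6, B6–B7, B7–B8
Each bag holds 3 vertices, so the decomposition has width 2, which upper-bounds the treewidth. For the lower bound, G contains the cycle 2–8–6–5–9–7–4–3–10–1–2, so G is not a forest; only forests have treewidth ≤ 1, hence tw(G) ≥ 2. Combining the bounds, tw(G) = 2.

2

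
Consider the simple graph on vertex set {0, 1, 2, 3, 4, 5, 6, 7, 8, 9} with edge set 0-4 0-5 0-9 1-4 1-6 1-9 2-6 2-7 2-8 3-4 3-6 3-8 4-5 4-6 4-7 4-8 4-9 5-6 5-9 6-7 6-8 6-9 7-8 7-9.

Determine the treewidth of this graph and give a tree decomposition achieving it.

Treewidth 3.
One optimal decomposition is:
Bags: B1 = {1, 4, 6, 9}  B2 = {4, 5, 6, 9}  B3 = {4, 6, 7, 9}  B4 = {4, 6, 7, 8}  B5 = {3, 4, 6, 8}  B6 = {0, 4, 5, 9}  B7 = {2, 6, 7, 8}
Tree: B1–B2, B1–B3, B3–B4, B4–B5, B2–B6, B4–B7

The largest bag has 4 vertices, giving width 3; this decomposition certifies tw(G) ≤ 3. For the lower bound, the 4 vertices {2, 6, 7, 8} are pairwise adjacent, and any tree decomposition puts a clique entirely inside one bag — forcing width ≥ 3. Therefore the treewidth is 3.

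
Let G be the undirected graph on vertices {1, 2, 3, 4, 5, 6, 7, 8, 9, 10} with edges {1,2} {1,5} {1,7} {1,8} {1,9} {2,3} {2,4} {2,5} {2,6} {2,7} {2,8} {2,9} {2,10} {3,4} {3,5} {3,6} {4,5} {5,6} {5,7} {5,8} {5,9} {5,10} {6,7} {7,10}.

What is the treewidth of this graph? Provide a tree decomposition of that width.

Every bag has size at most 4, so the width is 4 − 1 = 3 and tw(G) ≤ 3. Conversely, {1, 2, 5, 8} is a clique of size 4, and the vertices of any clique must share a bag in every tree decomposition; so some bag has ≥ 4 vertices and tw(G) ≥ 3. Therefore the treewidth is 3.

Treewidth 3.
One such decomposition:
Bags: B1 = {2, 3, 5, 6}  B2 = {2, 5, 6, 7}  B3 = {2, 3, 4, 5}  B4 = {1, 2, 5, 7}  B5 = {1, 2, 5, 8}  B6 = {1, 2, 5, 9}  B7 = {2, 5, 7, 10}
Tree: B1–B2, B1–B3, B2–B4, B4–B5, B5–B6, B4–B7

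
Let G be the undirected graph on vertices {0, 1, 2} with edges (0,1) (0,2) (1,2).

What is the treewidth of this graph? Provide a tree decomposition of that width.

With just one bag of size 3, the width is 3 − 1 = 2, so tw(G) ≤ 2. For the lower bound, the 3 vertices {0, 1, 2} are pairwise adjacent, and any tree decomposition puts a clique entirely inside one bag — forcing width ≥ 2. Combining the bounds, tw(G) = 2.

Treewidth 2.
Bags: B1 = {0, 1, 2}
Tree: (single bag)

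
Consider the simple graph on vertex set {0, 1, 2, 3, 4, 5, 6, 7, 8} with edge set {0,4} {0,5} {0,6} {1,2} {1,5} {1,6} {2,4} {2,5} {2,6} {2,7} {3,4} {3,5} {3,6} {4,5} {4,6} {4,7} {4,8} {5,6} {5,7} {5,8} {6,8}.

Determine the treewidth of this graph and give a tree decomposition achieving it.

Every bag has size at most 4, so the width is 4 − 1 = 3 and tw(G) ≤ 3. Conversely, {1, 2, 5, 6} is a clique of size 4, and the vertices of any clique must share a bag in every tree decomposition; so some bag has ≥ 4 vertices and tw(G) ≥ 3. Hence tw(G) = 3 exactly.

Treewidth 3.
Bags: B1 = {2, 4, 5, 6}  B2 = {4, 5, 6, 8}  B3 = {1, 2, 5, 6}  B4 = {3, 4, 5, 6}  B5 = {0, 4, 5, 6}  B6 = {2, 4, 5, 7}
Tree: B1–B2, B1–B3, B1–B4, B1–B5, B1–B6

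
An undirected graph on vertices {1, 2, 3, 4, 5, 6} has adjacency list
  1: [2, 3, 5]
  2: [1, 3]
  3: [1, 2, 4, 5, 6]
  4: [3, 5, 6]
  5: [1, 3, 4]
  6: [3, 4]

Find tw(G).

2

A width-2 tree decomposition is:
Bags: B1 = {1, 3, 5}  B2 = {3, 4, 5}  B3 = {3, 4, 6}  B4 = {1, 2, 3}
Tree: B1–B2, B2–B3, B1–B4
Every bag has size at most 3, so the width is 3 − 1 = 2 and tw(G) ≤ 2. For the lower bound, the 3 vertices {1, 2, 3} are pairwise adjacent, and any tree decomposition puts a clique entirely inside one bag — forcing width ≥ 2. Combining the bounds, tw(G) = 2.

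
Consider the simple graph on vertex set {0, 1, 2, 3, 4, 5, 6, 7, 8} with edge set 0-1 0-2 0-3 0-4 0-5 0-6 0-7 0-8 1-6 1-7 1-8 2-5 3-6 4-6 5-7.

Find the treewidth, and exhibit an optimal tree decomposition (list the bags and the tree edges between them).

Each bag holds 3 vertices, so the decomposition has width 2, which upper-bounds the treewidth. For the lower bound, the 3 vertices {0, 1, 8} are pairwise adjacent, and any tree decomposition puts a clique entirely inside one bag — forcing width ≥ 2. Hence tw(G) = 2 exactly.

Treewidth 2.
One optimal decomposition is:
Bags: B1 = {0, 1, 7}  B2 = {0, 1, 6}  B3 = {0, 5, 7}  B4 = {0, 1, 8}  B5 = {0, 3, 6}  B6 = {0, 4, 6}  B7 = {0, 2, 5}
Tree: B1–B2, B1–B3, B1–B4, B2–B5, B2–B6, B3–B7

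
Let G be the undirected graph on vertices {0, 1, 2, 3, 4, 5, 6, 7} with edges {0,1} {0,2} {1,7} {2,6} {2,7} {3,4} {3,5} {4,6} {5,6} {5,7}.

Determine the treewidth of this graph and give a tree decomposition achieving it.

Treewidth 2.
Bags: B1 = {3, 4, 6}  B2 = {3, 5, 6}  B3 = {2, 5, 6}  B4 = {2, 5, 7}  B5 = {0, 2, 7}  B6 = {0, 1, 7}
Tree: B1–B2, B2–B3, B3–B4, B4–B5, B5–B6

Every bag has size at most 3, so the width is 3 − 1 = 2 and tw(G) ≤ 2. Since 4–3–5–6–4 is a cycle in G, G is not acyclic. Forests are exactly the graphs of treewidth ≤ 1, so tw(G) ≥ 2. Combining the bounds, tw(G) = 2.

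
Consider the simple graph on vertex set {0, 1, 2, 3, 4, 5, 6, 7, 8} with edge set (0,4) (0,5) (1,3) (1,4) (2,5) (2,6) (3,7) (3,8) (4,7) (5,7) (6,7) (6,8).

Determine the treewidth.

3

A width-3 tree decomposition is:
Bags: B1 = {0, 1, 4, 5}  B2 = {1, 4, 5, 7}  B3 = {1, 3, 5, 7}  B4 = {2, 3, 5, 7}  B5 = {2, 3, 6, 7}  B6 = {2, 3, 6, 8}
Tree: B1–B2, B2–B3, B3–B4, B4–B5, B5–B6
The largest bag has 4 vertices, giving width 3; this decomposition certifies tw(G) ≤ 3. For the lower bound: the 4 vertex sets {0,1,4}, {5}, {7}, {2,3,6,8} are disjoint, each induces a connected subgraph, and every pair is joined by at least one edge of G. Contracting each set to a single vertex therefore yields K_{4} as a minor, and since treewidth is minor-monotone, tw(G) ≥ tw(K_{4}) = 3. The upper and lower bounds meet at 3, so that is the treewidth.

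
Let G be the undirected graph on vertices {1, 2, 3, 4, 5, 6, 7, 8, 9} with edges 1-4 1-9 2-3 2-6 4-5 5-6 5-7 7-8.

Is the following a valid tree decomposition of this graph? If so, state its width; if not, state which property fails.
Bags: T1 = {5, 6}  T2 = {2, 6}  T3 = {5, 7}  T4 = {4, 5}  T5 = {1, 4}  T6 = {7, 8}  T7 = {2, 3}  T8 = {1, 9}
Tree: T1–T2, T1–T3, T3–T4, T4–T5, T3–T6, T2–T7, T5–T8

Yes; width 1.

Checking the three conditions: (i) the bags cover all of {1, 2, 3, 4, 5, 6, 7, 8, 9}; (ii) for each edge, some bag contains both endpoints; (iii) the bags containing any fixed vertex form a subtree. All hold, so the decomposition is valid with width 2 − 1 = 1.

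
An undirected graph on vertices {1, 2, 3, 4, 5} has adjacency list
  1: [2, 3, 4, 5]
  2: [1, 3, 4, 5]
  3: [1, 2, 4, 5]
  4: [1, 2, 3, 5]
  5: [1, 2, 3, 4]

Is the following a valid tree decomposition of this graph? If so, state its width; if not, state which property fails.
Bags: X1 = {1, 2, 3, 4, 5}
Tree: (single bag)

Yes; width 4.

Checking the three conditions: (i) the bags cover all of {1, 2, 3, 4, 5}; (ii) for each edge, some bag contains both endpoints; (iii) the bags containing any fixed vertex form a subtree. All hold, so the decomposition is valid with width 5 − 1 = 4.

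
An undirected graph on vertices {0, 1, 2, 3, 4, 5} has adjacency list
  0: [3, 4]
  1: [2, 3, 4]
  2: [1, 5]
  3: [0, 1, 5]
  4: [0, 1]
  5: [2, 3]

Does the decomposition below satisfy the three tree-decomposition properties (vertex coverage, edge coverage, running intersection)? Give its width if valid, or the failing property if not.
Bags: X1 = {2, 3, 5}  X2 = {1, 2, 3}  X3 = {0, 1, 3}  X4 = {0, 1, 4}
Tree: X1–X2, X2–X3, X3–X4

Yes; width 2.

Every vertex of G appears in some bag (union = {0, 1, 2, 3, 4, 5}); every edge is covered by a bag; and for each vertex v the set of bags containing v is connected in the bag tree. The decomposition is therefore valid. The largest bag has 3 vertices, so the width is 2.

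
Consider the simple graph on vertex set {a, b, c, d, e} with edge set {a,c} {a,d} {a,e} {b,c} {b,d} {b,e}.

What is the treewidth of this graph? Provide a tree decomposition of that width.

Each bag holds 3 vertices, so the decomposition has width 2, which upper-bounds the treewidth. Since a–e–b–c–a is a cycle in G, G is not acyclic. Forests are exactly the graphs of treewidth ≤ 1, so tw(G) ≥ 2. Therefore the treewidth is 2.

Treewidth 2.
One optimal decomposition is:
Bags: B1 = {a, b, e}  B2 = {a, b, c}  B3 = {a, b, d}
Tree: B1–B2, B2–B3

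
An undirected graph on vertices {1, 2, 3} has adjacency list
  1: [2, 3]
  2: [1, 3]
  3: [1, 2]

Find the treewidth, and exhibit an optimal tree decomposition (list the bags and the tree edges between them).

With just one bag of size 3, the width is 3 − 1 = 2, so tw(G) ≤ 2. Conversely, {1, 2, 3} is a clique of size 3, and the vertices of any clique must share a bag in every tree decomposition; so some bag has ≥ 3 vertices and tw(G) ≥ 2. Therefore the treewidth is 2.

Treewidth 2.
Bags: B1 = {1, 2, 3}
Tree: (single bag)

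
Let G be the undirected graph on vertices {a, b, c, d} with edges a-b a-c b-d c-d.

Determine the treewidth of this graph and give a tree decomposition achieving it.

Treewidth 2.
One such decomposition:
Bags: B1 = {b, c, d}  B2 = {a, b, c}
Tree: B1–B2

The largest bag has 3 vertices, giving width 2; this decomposition certifies tw(G) ≤ 2. For the lower bound, G contains the cycle b–d–c–a–b, so G is not a forest; only forests have treewidth ≤ 1, hence tw(G) ≥ 2. Combining the bounds, tw(G) = 2.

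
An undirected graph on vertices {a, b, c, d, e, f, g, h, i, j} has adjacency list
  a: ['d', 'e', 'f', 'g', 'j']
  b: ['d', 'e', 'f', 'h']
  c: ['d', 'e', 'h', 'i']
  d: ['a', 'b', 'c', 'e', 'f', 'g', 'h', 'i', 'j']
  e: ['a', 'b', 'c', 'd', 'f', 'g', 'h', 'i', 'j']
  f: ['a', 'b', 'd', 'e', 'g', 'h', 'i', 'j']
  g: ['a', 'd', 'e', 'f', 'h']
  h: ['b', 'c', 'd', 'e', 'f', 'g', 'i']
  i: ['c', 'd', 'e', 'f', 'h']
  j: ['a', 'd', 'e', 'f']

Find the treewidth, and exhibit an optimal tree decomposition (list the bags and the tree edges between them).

Treewidth 4.
One optimal decomposition is:
Bags: B1 = {d, e, f, g, h}  B2 = {d, e, f, h, i}  B3 = {c, d, e, h, i}  B4 = {a, d, e, f, g}  B5 = {b, d, e, f, h}  B6 = {a, d, e, f, j}
Tree: B1–B2, B2–B3, B1–B4, B1–B5, B4–B6

The largest bag has 5 vertices, giving width 4; this decomposition certifies tw(G) ≤ 4. For the lower bound, the 5 vertices {c, d, e, h, i} are pairwise adjacent, and any tree decomposition puts a clique entirely inside one bag — forcing width ≥ 4. Combining the bounds, tw(G) = 4.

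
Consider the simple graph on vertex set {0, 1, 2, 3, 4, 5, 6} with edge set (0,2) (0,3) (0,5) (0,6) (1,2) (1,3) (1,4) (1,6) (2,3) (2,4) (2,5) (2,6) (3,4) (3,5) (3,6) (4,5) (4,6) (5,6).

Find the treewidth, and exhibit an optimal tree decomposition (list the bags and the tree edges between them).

Each bag holds 5 vertices, so the decomposition has width 4, which upper-bounds the treewidth. On the other hand G contains the 5-clique {0, 2, 3, 5, 6}. A clique must lie in a single bag of any decomposition, so no decomposition can have width below 4. Hence tw(G) = 4 exactly.

Treewidth 4.
Bags: B1 = {0, 2, 3, 5, 6}  B2 = {2, 3, 4, 5, 6}  B3 = {1, 2, 3, 4, 6}
Tree: B1–B2, B2–B3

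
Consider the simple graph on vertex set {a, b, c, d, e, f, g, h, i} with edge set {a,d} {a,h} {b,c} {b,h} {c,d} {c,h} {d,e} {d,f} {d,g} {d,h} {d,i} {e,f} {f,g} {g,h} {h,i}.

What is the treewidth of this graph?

2

A width-2 tree decomposition is:
Bags: B1 = {d, g, h}  B2 = {d, f, g}  B3 = {d, h, i}  B4 = {c, d, h}  B5 = {b, c, h}  B6 = {a, d, h}  B7 = {d, e, f}
Tree: B1–B2, B1–B3, B1–B4, B4–B5, B4–B6, B2–B7
The largest bag has 3 vertices, giving width 2; this decomposition certifies tw(G) ≤ 2. For the lower bound, the 3 vertices {d, e, f} are pairwise adjacent, and any tree decomposition puts a clique entirely inside one bag — forcing width ≥ 2. Combining the bounds, tw(G) = 2.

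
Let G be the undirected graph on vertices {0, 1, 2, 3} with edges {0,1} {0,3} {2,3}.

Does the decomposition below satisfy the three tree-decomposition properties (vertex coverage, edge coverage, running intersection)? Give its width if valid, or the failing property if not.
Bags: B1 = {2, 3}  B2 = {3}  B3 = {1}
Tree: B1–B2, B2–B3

No — vertex 0 appears in no bag.

A tree decomposition must satisfy three properties: every vertex lies in some bag; for every edge, both endpoints lie together in some bag; and for every vertex, the bags containing it form a connected subtree. Here vertex 0 appears in no bag, so the decomposition is invalid.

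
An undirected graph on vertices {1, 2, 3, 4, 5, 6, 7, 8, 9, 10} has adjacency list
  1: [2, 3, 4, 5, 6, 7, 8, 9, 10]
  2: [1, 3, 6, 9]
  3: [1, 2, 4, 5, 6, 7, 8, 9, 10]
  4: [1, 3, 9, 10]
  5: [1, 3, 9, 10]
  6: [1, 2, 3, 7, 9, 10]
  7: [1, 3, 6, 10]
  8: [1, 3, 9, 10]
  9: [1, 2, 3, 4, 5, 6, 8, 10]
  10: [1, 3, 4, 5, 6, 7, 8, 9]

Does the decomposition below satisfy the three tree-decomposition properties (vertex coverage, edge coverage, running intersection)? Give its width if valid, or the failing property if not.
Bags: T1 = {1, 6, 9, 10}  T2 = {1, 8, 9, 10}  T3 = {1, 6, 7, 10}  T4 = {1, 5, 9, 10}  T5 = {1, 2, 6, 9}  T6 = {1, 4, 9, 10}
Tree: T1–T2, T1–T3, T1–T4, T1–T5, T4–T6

No — vertex 3 appears in no bag.

A tree decomposition must satisfy three properties: every vertex lies in some bag; for every edge, both endpoints lie together in some bag; and for every vertex, the bags containing it form a connected subtree. Here vertex 3 appears in no bag, so the decomposition is invalid.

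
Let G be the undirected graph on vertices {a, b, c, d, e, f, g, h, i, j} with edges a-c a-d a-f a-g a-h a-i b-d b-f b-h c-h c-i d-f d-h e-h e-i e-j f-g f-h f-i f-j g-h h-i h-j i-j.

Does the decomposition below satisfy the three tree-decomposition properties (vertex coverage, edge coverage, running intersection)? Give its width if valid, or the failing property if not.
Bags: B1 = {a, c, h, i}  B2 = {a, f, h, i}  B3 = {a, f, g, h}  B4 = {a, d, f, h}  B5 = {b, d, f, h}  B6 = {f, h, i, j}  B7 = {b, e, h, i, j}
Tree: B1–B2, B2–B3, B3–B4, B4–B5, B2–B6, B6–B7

A tree decomposition must satisfy three properties: every vertex lies in some bag; for every edge, both endpoints lie together in some bag; and for every vertex, the bags containing it form a connected subtree. Here bags containing vertex b are not connected in the tree, so the decomposition is invalid.

No — bags containing vertex b are not connected in the tree.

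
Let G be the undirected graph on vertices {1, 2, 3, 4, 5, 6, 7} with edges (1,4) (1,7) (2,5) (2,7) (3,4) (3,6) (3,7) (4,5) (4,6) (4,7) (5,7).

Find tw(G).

2

A width-2 tree decomposition is:
Bags: B1 = {3, 4, 7}  B2 = {4, 5, 7}  B3 = {1, 4, 7}  B4 = {2, 5, 7}  B5 = {3, 4, 6}
Tree: B1–B2, B2–B3, B2–B4, B1–B5
Every bag has size at most 3, so the width is 3 − 1 = 2 and tw(G) ≤ 2. On the other hand G contains the 3-clique {2, 5, 7}. A clique must lie in a single bag of any decomposition, so no decomposition can have width below 2. Combining the bounds, tw(G) = 2.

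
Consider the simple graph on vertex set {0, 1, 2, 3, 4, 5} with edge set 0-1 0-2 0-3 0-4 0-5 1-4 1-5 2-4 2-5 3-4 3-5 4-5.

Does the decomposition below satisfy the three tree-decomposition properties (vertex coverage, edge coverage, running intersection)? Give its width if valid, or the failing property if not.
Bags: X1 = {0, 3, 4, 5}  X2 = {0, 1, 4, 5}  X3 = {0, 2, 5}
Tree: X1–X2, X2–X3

No — edge (4,2) lies in no bag.

A tree decomposition must satisfy three properties: every vertex lies in some bag; for every edge, both endpoints lie together in some bag; and for every vertex, the bags containing it form a connected subtree. Here edge (4,2) lies in no bag, so the decomposition is invalid.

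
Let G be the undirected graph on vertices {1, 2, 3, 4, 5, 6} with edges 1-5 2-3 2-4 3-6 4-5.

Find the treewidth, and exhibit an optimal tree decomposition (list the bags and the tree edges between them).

Treewidth 1.
One optimal decomposition is:
Bags: B1 = {1, 5}  B2 = {4, 5}  B3 = {2, 4}  B4 = {2, 3}  B5 = {3, 6}
Tree: B1–B2, B2–B3, B3–B4, B4–B5

The largest bag has 2 vertices, giving width 1; this decomposition certifies tw(G) ≤ 1. Since G has at least one edge (e.g. 1–5), it is not an edgeless graph, so tw(G) ≥ 1. The upper and lower bounds meet at 1, so that is the treewidth.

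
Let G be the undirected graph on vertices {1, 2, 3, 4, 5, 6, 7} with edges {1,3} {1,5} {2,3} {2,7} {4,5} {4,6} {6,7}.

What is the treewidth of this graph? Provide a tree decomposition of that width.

Treewidth 2.
One such decomposition:
Bags: B1 = {1, 2, 3}  B2 = {1, 2, 5}  B3 = {2, 4, 5}  B4 = {2, 4, 6}  B5 = {2, 6, 7}
Tree: B1–B2, B2–B3, B3–B4, B4–B5

Each bag holds 3 vertices, so the decomposition has width 2, which upper-bounds the treewidth. The edges 2–3–1–5–4–6–7–2 form a cycle, so G is not a tree and its treewidth is at least 2. Hence tw(G) = 2 exactly.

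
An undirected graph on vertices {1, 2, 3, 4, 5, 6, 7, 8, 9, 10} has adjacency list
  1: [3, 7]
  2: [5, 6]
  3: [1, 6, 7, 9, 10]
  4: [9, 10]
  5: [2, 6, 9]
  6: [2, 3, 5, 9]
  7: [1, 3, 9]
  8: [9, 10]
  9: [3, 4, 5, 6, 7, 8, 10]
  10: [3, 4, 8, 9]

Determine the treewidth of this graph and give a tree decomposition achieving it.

Each bag holds 3 vertices, so the decomposition has width 2, which upper-bounds the treewidth. On the other hand G contains the 3-clique {1, 3, 7}. A clique must lie in a single bag of any decomposition, so no decomposition can have width below 2. Combining the bounds, tw(G) = 2.

Treewidth 2.
Bags: B1 = {3, 6, 9}  B2 = {3, 9, 10}  B3 = {8, 9, 10}  B4 = {5, 6, 9}  B5 = {4, 9, 10}  B6 = {2, 5, 6}  B7 = {3, 7, 9}  B8 = {1, 3, 7}
Tree: B1–B2, B2–B3, B1–B4, B3–B5, B4–B6, B2–B7, B7–B8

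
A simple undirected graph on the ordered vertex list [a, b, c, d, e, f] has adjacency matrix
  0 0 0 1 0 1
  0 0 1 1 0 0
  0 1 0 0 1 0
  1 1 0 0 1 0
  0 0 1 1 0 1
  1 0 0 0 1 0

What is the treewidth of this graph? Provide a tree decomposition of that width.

Every bag has size at most 3, so the width is 3 − 1 = 2 and tw(G) ≤ 2. The edges a–f–e–d–a form a cycle, so G is not a tree and its treewidth is at least 2. The upper and lower bounds meet at 2, so that is the treewidth.

Treewidth 2.
One optimal decomposition is:
Bags: B1 = {a, d, f}  B2 = {d, e, f}  B3 = {b, d, e}  B4 = {b, c, e}
Tree: B1–B2, B2–B3, B3–B4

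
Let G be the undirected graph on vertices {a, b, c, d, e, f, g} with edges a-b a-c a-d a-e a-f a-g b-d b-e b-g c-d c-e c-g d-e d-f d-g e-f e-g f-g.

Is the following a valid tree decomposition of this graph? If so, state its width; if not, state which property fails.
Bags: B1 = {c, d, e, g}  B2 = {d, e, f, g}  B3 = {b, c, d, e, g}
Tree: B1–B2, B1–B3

No — vertex a appears in no bag.

A tree decomposition must satisfy three properties: every vertex lies in some bag; for every edge, both endpoints lie together in some bag; and for every vertex, the bags containing it form a connected subtree. Here vertex a appears in no bag, so the decomposition is invalid.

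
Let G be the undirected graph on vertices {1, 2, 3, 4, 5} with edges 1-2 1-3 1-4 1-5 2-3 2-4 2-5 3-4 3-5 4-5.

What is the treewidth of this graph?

A width-4 tree decomposition is:
Bags: B1 = {1, 2, 3, 4, 5}
Tree: (single bag)
A single bag containing all 5 vertices is trivially a valid decomposition of width 4. On the other hand G contains the 5-clique {1, 2, 3, 4, 5}. A clique must lie in a single bag of any decomposition, so no decomposition can have width below 4. Combining the bounds, tw(G) = 4.

4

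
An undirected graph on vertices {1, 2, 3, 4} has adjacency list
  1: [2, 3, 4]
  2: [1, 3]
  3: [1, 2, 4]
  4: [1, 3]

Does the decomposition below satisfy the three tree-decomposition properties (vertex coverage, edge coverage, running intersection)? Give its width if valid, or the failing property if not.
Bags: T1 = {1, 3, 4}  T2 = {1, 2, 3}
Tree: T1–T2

Yes; width 2.

Every vertex of G appears in some bag (union = {1, 2, 3, 4}); every edge is covered by a bag; and for each vertex v the set of bags containing v is connected in the bag tree. The decomposition is therefore valid. The largest bag has 3 vertices, so the width is 2.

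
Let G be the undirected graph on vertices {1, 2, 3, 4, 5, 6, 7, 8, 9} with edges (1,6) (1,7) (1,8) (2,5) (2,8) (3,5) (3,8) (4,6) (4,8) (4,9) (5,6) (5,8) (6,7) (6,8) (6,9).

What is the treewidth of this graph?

A width-2 tree decomposition is:
Bags: B1 = {5, 6, 8}  B2 = {1, 6, 8}  B3 = {4, 6, 8}  B4 = {4, 6, 9}  B5 = {2, 5, 8}  B6 = {3, 5, 8}  B7 = {1, 6, 7}
Tree: B1–B2, B2–B3, B3–B4, B1–B5, B1–B6, B2–B7
The largest bag has 3 vertices, giving width 2; this decomposition certifies tw(G) ≤ 2. On the other hand G contains the 3-clique {2, 5, 8}. A clique must lie in a single bag of any decomposition, so no decomposition can have width below 2. The upper and lower bounds meet at 2, so that is the treewidth.

2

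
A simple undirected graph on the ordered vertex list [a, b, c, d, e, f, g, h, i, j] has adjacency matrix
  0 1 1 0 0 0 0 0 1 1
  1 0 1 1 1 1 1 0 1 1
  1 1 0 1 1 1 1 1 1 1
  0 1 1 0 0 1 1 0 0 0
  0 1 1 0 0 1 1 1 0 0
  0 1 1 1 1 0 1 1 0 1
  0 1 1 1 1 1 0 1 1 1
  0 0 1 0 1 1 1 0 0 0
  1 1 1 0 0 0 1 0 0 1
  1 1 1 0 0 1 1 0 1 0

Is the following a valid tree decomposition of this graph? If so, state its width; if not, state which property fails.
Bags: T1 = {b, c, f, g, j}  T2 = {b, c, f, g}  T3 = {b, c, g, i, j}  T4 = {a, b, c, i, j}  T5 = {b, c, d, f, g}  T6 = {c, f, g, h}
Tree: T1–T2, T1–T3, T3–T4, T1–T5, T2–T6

A tree decomposition must satisfy three properties: every vertex lies in some bag; for every edge, both endpoints lie together in some bag; and for every vertex, the bags containing it form a connected subtree. Here vertex e appears in no bag, so the decomposition is invalid.

No — vertex e appears in no bag.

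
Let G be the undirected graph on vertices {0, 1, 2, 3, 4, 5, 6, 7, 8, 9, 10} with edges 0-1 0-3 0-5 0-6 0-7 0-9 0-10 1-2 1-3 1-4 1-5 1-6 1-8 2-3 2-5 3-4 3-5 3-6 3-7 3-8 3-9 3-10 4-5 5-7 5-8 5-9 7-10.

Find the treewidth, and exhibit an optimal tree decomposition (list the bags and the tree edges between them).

Treewidth 3.
Bags: B1 = {0, 1, 3, 5}  B2 = {0, 1, 3, 6}  B3 = {1, 2, 3, 5}  B4 = {0, 3, 5, 7}  B5 = {1, 3, 4, 5}  B6 = {0, 3, 5, 9}  B7 = {1, 3, 5, 8}  B8 = {0, 3, 7, 10}
Tree: B1–B2, B1–B3, B1–B4, B1–B5, B1–B6, B1–B7, B4–B8

Every bag has size at most 4, so the width is 4 − 1 = 3 and tw(G) ≤ 3. On the other hand G contains the 4-clique {0, 3, 7, 10}. A clique must lie in a single bag of any decomposition, so no decomposition can have width below 3. Hence tw(G) = 3 exactly.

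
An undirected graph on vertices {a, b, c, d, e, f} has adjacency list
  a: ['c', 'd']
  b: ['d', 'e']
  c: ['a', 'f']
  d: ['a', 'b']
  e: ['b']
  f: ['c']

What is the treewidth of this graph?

A width-1 tree decomposition is:
Bags: B1 = {b, e}  B2 = {b, d}  B3 = {a, d}  B4 = {a, c}  B5 = {c, f}
Tree: B1–B2, B2–B3, B3–B4, B4–B5
The largest bag has 2 vertices, giving width 1; this decomposition certifies tw(G) ≤ 1. Any graph with an edge has treewidth ≥ 1, and G has the edge e–b. Therefore the treewidth is 1.

1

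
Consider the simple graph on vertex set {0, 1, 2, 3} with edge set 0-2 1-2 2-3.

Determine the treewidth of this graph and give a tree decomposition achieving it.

Treewidth 1.
Bags: B1 = {0, 2}  B2 = {2, 3}  B3 = {1, 2}
Tree: B1–B2, B2–B3

Each bag holds 2 vertices, so the decomposition has width 1, which upper-bounds the treewidth. G has an edge, so its treewidth is at least 1. Combining the bounds, tw(G) = 1.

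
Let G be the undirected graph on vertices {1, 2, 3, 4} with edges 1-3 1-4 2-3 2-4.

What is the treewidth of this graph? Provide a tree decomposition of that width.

Every bag has size at most 3, so the width is 3 − 1 = 2 and tw(G) ≤ 2. Since 3–2–4–1–3 is a cycle in G, G is not acyclic. Forests are exactly the graphs of treewidth ≤ 1, so tw(G) ≥ 2. Combining the bounds, tw(G) = 2.

Treewidth 2.
One such decomposition:
Bags: B1 = {2, 3, 4}  B2 = {1, 3, 4}
Tree: B1–B2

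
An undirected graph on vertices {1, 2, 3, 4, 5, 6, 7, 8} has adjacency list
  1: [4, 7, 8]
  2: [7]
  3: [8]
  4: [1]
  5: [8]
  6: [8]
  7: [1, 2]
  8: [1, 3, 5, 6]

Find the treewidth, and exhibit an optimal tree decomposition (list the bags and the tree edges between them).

Treewidth 1.
One such decomposition:
Bags: B1 = {1, 8}  B2 = {5, 8}  B3 = {6, 8}  B4 = {3, 8}  B5 = {1, 7}  B6 = {1, 4}  B7 = {2, 7}
Tree: B1–B2, B1–B3, B1–B4, B1–B5, B5–B6, B5–B7

Each bag holds 2 vertices, so the decomposition has width 1, which upper-bounds the treewidth. Any graph with an edge has treewidth ≥ 1, and G has the edge 8–1. Combining the bounds, tw(G) = 1.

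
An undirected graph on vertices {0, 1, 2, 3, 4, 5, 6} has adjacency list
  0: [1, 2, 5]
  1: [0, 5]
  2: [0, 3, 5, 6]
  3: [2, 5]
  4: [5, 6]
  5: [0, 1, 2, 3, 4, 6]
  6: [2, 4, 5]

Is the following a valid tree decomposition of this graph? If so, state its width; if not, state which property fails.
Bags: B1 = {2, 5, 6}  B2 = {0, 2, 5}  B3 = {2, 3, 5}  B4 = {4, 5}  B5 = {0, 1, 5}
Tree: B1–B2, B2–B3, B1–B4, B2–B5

No — edge (6,4) lies in no bag.

A tree decomposition must satisfy three properties: every vertex lies in some bag; for every edge, both endpoints lie together in some bag; and for every vertex, the bags containing it form a connected subtree. Here edge (6,4) lies in no bag, so the decomposition is invalid.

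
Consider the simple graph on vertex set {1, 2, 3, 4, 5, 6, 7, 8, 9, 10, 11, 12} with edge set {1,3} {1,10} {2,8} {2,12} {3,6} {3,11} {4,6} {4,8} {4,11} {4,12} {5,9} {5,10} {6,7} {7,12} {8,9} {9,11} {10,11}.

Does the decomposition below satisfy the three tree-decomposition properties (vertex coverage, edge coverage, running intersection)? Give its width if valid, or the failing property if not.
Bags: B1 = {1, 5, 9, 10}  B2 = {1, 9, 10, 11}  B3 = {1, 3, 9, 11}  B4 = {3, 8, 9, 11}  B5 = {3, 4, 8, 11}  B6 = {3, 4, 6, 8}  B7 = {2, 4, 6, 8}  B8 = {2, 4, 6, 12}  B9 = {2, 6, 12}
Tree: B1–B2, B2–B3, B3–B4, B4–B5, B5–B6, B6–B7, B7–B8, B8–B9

No — vertex 7 appears in no bag.

A tree decomposition must satisfy three properties: every vertex lies in some bag; for every edge, both endpoints lie together in some bag; and for every vertex, the bags containing it form a connected subtree. Here vertex 7 appears in no bag, so the decomposition is invalid.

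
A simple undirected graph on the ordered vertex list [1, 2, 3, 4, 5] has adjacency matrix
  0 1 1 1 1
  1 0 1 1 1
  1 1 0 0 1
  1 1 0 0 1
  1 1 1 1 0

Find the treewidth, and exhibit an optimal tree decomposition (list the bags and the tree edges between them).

Every bag has size at most 4, so the width is 4 − 1 = 3 and tw(G) ≤ 3. Conversely, {1, 2, 3, 5} is a clique of size 4, and the vertices of any clique must share a bag in every tree decomposition; so some bag has ≥ 4 vertices and tw(G) ≥ 3. The upper and lower bounds meet at 3, so that is the treewidth.

Treewidth 3.
One optimal decomposition is:
Bags: B1 = {1, 2, 4, 5}  B2 = {1, 2, 3, 5}
Tree: B1–B2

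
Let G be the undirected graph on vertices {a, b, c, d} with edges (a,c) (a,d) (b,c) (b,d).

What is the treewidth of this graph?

2

A width-2 tree decomposition is:
Bags: B1 = {a, b, d}  B2 = {a, b, c}
Tree: B1–B2
Every bag has size at most 3, so the width is 3 − 1 = 2 and tw(G) ≤ 2. The edges a–d–b–c–a form a cycle, so G is not a tree and its treewidth is at least 2. Combining the bounds, tw(G) = 2.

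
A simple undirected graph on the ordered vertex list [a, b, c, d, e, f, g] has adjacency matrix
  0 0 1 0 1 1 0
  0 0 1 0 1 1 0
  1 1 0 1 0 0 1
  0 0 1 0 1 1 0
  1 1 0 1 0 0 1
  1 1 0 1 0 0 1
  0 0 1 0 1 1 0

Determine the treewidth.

3

A width-3 tree decomposition is:
Bags: B1 = {c, d, e, f}  B2 = {b, c, e, f}  B3 = {a, c, e, f}  B4 = {c, e, f, g}
Tree: B1–B2, B2–B3, B3–B4
The largest bag has 4 vertices, giving width 3; this decomposition certifies tw(G) ≤ 3. For the lower bound: the 4 vertex sets {c,d}, {b,f}, {e}, {a} are disjoint, each induces a connected subgraph, and every pair is joined by at least one edge of G. Contracting each set to a single vertex therefore yields K_{4} as a minor, and since treewidth is minor-monotone, tw(G) ≥ tw(K_{4}) = 3. Hence tw(G) = 3 exactly.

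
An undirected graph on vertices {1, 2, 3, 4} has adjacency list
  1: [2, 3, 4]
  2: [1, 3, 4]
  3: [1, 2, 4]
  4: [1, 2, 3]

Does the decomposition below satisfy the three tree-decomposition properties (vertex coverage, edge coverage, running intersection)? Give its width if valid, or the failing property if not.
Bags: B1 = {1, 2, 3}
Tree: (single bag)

No — vertex 4 appears in no bag.

A tree decomposition must satisfy three properties: every vertex lies in some bag; for every edge, both endpoints lie together in some bag; and for every vertex, the bags containing it form a connected subtree. Here vertex 4 appears in no bag, so the decomposition is invalid.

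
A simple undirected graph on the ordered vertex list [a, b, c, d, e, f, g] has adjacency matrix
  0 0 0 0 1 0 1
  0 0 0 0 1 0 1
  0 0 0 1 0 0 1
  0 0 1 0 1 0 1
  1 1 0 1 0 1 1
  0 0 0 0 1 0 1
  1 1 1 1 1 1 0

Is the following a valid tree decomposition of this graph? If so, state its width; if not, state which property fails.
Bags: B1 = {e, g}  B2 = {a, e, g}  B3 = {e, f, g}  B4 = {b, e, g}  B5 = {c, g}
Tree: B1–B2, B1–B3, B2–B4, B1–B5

A tree decomposition must satisfy three properties: every vertex lies in some bag; for every edge, both endpoints lie together in some bag; and for every vertex, the bags containing it form a connected subtree. Here vertex d appears in no bag, so the decomposition is invalid.

No — vertex d appears in no bag.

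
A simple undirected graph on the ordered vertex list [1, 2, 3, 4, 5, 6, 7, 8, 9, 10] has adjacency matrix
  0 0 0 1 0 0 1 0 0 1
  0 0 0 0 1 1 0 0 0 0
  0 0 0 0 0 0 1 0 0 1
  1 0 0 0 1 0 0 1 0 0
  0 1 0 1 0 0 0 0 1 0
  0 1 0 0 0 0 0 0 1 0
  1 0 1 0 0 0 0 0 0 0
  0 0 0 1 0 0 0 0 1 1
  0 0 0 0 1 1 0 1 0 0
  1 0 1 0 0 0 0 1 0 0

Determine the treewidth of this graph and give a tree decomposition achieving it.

Every bag has size at most 3, so the width is 3 − 1 = 2 and tw(G) ≤ 2. For the lower bound, G contains the cycle 6–2–5–9–6, so G is not a forest; only forests have treewidth ≤ 1, hence tw(G) ≥ 2. Therefore the treewidth is 2.

Treewidth 2.
Bags: B1 = {2, 6, 9}  B2 = {2, 5, 9}  B3 = {5, 8, 9}  B4 = {4, 5, 8}  B5 = {4, 8, 10}  B6 = {1, 4, 10}  B7 = {1, 3, 10}  B8 = {1, 3, 7}
Tree: B1–B2, B2–B3, B3–B4, B4–B5, B5–B6, B6–B7, B7–B8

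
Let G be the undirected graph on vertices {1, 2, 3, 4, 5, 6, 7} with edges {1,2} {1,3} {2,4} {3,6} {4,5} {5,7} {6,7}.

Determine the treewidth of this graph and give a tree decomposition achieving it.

The largest bag has 3 vertices, giving width 2; this decomposition certifies tw(G) ≤ 2. Since 6–3–1–2–4–5–7–6 is a cycle in G, G is not acyclic. Forests are exactly the graphs of treewidth ≤ 1, so tw(G) ≥ 2. Hence tw(G) = 2 exactly.

Treewidth 2.
One such decomposition:
Bags: B1 = {1, 3, 6}  B2 = {1, 2, 6}  B3 = {2, 4, 6}  B4 = {4, 5, 6}  B5 = {5, 6, 7}
Tree: B1–B2, B2–B3, B3–B4, B4–B5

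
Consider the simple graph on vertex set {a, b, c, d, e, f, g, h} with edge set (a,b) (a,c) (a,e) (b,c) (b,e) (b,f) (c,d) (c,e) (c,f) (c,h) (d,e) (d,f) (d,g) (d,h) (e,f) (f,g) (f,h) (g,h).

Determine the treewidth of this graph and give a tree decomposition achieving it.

Every bag has size at most 4, so the width is 4 − 1 = 3 and tw(G) ≤ 3. Conversely, {a, b, c, e} is a clique of size 4, and the vertices of any clique must share a bag in every tree decomposition; so some bag has ≥ 4 vertices and tw(G) ≥ 3. Combining the bounds, tw(G) = 3.

Treewidth 3.
One optimal decomposition is:
Bags: B1 = {c, d, f, h}  B2 = {c, d, e, f}  B3 = {b, c, e, f}  B4 = {d, f, g, h}  B5 = {a, b, c, e}
Tree: B1–B2, B2–B3, B1–B4, B3–B5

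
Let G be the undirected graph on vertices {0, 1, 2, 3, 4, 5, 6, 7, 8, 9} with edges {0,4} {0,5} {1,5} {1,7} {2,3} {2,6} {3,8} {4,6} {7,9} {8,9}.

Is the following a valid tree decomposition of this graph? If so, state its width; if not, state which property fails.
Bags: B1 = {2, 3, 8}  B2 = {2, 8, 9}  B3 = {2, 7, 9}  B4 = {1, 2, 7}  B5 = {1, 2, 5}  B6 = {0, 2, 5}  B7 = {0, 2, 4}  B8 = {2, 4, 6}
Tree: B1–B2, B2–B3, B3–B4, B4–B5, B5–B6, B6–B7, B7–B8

Yes; width 2.

Vertex coverage: the bags together contain {0, 1, 2, 3, 4, 5, 6, 7, 8, 9}, the full vertex set. Edge coverage: each edge of G has both endpoints in at least one bag. Running intersection: for every vertex, the bags containing it form a connected subtree. All three properties hold, so this is a valid tree decomposition of width max|bag| − 1 = 2, and hence tw(G) ≤ 2.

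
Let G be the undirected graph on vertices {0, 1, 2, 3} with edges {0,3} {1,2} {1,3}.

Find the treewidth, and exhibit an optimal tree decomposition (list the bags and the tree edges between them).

Every bag has size at most 2, so the width is 2 − 1 = 1 and tw(G) ≤ 1. Any graph with an edge has treewidth ≥ 1, and G has the edge 2–1. Hence tw(G) = 1 exactly.

Treewidth 1.
Bags: B1 = {1, 2}  B2 = {1, 3}  B3 = {0, 3}
Tree: B1–B2, B2–B3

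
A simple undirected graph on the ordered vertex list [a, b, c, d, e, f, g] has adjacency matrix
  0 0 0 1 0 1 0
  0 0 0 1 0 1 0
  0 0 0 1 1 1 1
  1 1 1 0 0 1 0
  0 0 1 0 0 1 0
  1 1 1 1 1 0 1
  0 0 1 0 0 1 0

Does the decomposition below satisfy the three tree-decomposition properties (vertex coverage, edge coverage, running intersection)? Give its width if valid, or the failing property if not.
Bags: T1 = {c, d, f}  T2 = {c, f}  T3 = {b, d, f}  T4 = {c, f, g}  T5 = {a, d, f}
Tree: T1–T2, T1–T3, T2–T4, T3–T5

A tree decomposition must satisfy three properties: every vertex lies in some bag; for every edge, both endpoints lie together in some bag; and for every vertex, the bags containing it form a connected subtree. Here vertex e appears in no bag, so the decomposition is invalid.

No — vertex e appears in no bag.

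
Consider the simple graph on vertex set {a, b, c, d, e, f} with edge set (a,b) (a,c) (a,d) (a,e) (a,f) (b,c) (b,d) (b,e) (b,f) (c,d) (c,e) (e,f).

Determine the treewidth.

3

A width-3 tree decomposition is:
Bags: B1 = {a, b, e, f}  B2 = {a, b, c, e}  B3 = {a, b, c, d}
Tree: B1–B2, B2–B3
Each bag holds 4 vertices, so the decomposition has width 3, which upper-bounds the treewidth. Conversely, {a, b, c, d} is a clique of size 4, and the vertices of any clique must share a bag in every tree decomposition; so some bag has ≥ 4 vertices and tw(G) ≥ 3. Combining the bounds, tw(G) = 3.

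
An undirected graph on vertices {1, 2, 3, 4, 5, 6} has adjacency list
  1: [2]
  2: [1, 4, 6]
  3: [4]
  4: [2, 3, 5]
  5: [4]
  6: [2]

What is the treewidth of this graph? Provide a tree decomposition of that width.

Treewidth 1.
Bags: B1 = {2, 6}  B2 = {2, 4}  B3 = {4, 5}  B4 = {3, 4}  B5 = {1, 2}
Tree: B1–B2, B2–B3, B2–B4, B2–B5

Each bag holds 2 vertices, so the decomposition has width 1, which upper-bounds the treewidth. Any graph with an edge has treewidth ≥ 1, and G has the edge 2–6. The upper and lower bounds meet at 1, so that is the treewidth.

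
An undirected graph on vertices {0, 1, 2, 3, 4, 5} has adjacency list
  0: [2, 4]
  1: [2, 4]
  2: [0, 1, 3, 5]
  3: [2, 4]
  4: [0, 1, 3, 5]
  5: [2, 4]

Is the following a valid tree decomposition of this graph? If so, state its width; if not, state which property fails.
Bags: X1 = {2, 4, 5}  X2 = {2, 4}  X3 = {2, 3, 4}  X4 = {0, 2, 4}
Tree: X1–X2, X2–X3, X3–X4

No — vertex 1 appears in no bag.

A tree decomposition must satisfy three properties: every vertex lies in some bag; for every edge, both endpoints lie together in some bag; and for every vertex, the bags containing it form a connected subtree. Here vertex 1 appears in no bag, so the decomposition is invalid.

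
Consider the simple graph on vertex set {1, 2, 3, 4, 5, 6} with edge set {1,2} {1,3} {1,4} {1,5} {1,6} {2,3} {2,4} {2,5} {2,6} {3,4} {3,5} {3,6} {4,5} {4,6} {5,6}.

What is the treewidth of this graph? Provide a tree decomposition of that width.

Treewidth 5.
One optimal decomposition is:
Bags: B1 = {1, 2, 3, 4, 5, 6}
Tree: (single bag)

With just one bag of size 6, the width is 6 − 1 = 5, so tw(G) ≤ 5. On the other hand G contains the 6-clique {1, 2, 3, 4, 5, 6}. A clique must lie in a single bag of any decomposition, so no decomposition can have width below 5. Hence tw(G) = 5 exactly.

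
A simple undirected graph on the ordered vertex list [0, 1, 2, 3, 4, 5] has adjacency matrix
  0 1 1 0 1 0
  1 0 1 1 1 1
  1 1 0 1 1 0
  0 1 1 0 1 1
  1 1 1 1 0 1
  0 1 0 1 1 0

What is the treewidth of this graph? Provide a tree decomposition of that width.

The largest bag has 4 vertices, giving width 3; this decomposition certifies tw(G) ≤ 3. On the other hand G contains the 4-clique {0, 1, 2, 4}. A clique must lie in a single bag of any decomposition, so no decomposition can have width below 3. Hence tw(G) = 3 exactly.

Treewidth 3.
One such decomposition:
Bags: B1 = {0, 1, 2, 4}  B2 = {1, 2, 3, 4}  B3 = {1, 3, 4, 5}
Tree: B1–B2, B2–B3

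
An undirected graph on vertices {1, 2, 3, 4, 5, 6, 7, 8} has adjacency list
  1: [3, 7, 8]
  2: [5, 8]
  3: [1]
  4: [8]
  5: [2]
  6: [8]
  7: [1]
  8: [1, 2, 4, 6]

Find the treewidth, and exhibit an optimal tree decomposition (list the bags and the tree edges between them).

Treewidth 1.
One optimal decomposition is:
Bags: B1 = {2, 8}  B2 = {1, 8}  B3 = {6, 8}  B4 = {1, 3}  B5 = {2, 5}  B6 = {1, 7}  B7 = {4, 8}
Tree: B1–B2, B2–B3, B2–B4, B1–B5, B2–B6, B2–B7

Each bag holds 2 vertices, so the decomposition has width 1, which upper-bounds the treewidth. Since G has at least one edge (e.g. 2–8), it is not an edgeless graph, so tw(G) ≥ 1. Hence tw(G) = 1 exactly.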